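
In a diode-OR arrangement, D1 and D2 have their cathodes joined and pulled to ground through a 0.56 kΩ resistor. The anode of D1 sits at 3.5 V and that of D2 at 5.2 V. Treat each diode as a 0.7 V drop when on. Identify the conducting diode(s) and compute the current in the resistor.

Only D2 conducts; I_R ≈ 8 mA

Assume both conduct. Then node N would need to be at both 3.5−0.7 = 2.8 V and 5.2−0.7 = 4.5 V, which is impossible.
Assume only D2 conducts: V_N = 5.2 − 0.7 = 4.5 V, so I_R = 4.5/0.56 = 8.04 mA.
Check D1: its anode-to-cathode voltage is 3.5 − 4.5 = -1 V < 0.7 V, so it is off. The assumption is consistent.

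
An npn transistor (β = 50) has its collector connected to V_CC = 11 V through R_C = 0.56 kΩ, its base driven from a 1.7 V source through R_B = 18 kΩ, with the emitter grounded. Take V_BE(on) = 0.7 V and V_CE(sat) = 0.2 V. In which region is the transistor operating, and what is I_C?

Assume active. Base-emitter loop: I_B = (V_BB − V_BE)/R_B = (1.7 − 0.7)/18 = 0.0556 mA.
I_C = β·I_B = 50×0.0556 = 2.78 mA.
V_CE = V_CC − I_C·R_C = 11 − 2.78×0.56 = 9.44 V > V_CE(sat), so the active-region assumption holds.

active; I_C ≈ 2.8 mA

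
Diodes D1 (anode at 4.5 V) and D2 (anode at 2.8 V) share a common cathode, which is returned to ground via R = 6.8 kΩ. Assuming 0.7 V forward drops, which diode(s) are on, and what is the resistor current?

Only D1 conducts; I_R ≈ 0.56 mA

Assume both conduct. Then node N would need to be at both 4.5−0.7 = 3.8 V and 2.8−0.7 = 2.1 V, which is impossible.
Assume only D1 conducts: V_N = 4.5 − 0.7 = 3.8 V, so I_R = 3.8/6.8 = 0.559 mA.
Check D2: its anode-to-cathode voltage is 2.8 − 3.8 = -1 V < 0.7 V, so it is off. The assumption is consistent.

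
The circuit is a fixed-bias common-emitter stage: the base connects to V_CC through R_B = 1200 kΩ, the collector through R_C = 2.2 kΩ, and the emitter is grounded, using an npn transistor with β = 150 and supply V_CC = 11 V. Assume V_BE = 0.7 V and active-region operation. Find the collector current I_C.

I_C ≈ 1.3 mA

Base loop: V_CC = I_B·R_B + V_BE, so I_B = (11 − 0.7)/1200 kΩ = 0.00858 mA.
In the active region I_C = β·I_B = 150 × 0.00858 = 1.29 mA.
Collector loop: V_CE = V_CC − I_C·R_C = 11 − 1.29×2.2 = 8.17 V.
Since V_CE = 8.17 V > V_CE(sat) ≈ 0.2 V, the transistor is in the active region as assumed.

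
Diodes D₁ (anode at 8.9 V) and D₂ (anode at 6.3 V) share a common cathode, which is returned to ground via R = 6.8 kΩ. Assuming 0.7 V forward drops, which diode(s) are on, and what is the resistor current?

Assume both conduct. Then node N would need to be at both 8.9−0.7 = 8.2 V and 6.3−0.7 = 5.6 V, which is impossible.
Assume only D₁ conducts: V_N = 8.9 − 0.7 = 8.2 V, so I_R = 8.2/6.8 = 1.21 mA.
Check D₂: its anode-to-cathode voltage is 6.3 − 8.2 = -1.9 V < 0.7 V, so it is off. The assumption is consistent.

Only D₁ conducts; I_R ≈ 1.2 mA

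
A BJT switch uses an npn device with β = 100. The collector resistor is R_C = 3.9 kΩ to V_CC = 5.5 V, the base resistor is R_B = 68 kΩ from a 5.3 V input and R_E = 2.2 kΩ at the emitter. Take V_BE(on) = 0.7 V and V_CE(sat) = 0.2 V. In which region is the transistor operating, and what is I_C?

saturation; I_C ≈ 0.85 mA

Assume active: I_B = (5.3 − 0.7)/(68 + 101×2.2) = 0.0159 mA, I_C = β·I_B = 1.59 mA.
Then V_CE = 5.5 − 1.59×3.9 − 1.6×2.2 = -4.2 V < 0.2 V — the active assumption fails.
Re-solve with V_CE = 0.2 V. KCL at the emitter: V_E/R_E = (V_BB−0.7−V_E)/R_B + (V_CC−0.2−V_E)/R_C, giving V_E = 1.97 V.
I_C = (V_CC − 0.2 − V_E)/R_C = (5.3 − 1.97)/3.9 = 0.855 mA.
Check: I_B = (4.6 − 1.97)/68 = 0.0387 mA, and β·I_B = 3.87 mA > I_C, confirming saturation.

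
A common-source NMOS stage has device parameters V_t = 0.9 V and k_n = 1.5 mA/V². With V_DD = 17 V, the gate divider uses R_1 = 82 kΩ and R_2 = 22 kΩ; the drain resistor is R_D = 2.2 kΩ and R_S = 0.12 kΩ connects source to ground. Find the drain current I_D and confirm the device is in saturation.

V_G = V_DD·R_2/(R_1+R_2) = 17×22/104 = 3.6 V.
Assume saturation: I_D = (k_n/2)(V_GS − V_t)² with V_GS = V_G − I_D·R_S = 3.6 − 0.12·I_D.
Substituting gives 0.0108·I_D² − 1.49·I_D + 5.45 = 0, with roots I_D = 3.77 or 134 mA.
The root I_D = 134 mA gives V_GS = -12.5 V ≤ V_t, so take I_D = 3.77 mA.
Then V_GS = 3.14 V and V_DS = V_DD − I_D(R_D+R_S) = 17 − 3.77×2.32 = 8.24 V.
Saturation requires V_DS ≥ V_GS − V_t = 2.24 V; 8.24 ≥ 2.24 ✓.

I_D ≈ 3.8 mA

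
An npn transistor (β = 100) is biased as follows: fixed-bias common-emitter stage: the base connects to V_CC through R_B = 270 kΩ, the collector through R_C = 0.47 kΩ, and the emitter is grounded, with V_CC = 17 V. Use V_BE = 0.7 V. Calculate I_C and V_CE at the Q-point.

I_C ≈ 6 mA, V_CE ≈ 14 V

Base loop: V_CC = I_B·R_B + V_BE, so I_B = (17 − 0.7)/270 kΩ = 0.0604 mA.
In the active region I_C = β·I_B = 100 × 0.0604 = 6.04 mA.
Collector loop: V_CE = V_CC − I_C·R_C = 17 − 6.04×0.47 = 14.2 V.
Since V_CE = 14.2 V > V_CE(sat) ≈ 0.2 V, the transistor is in the active region as assumed.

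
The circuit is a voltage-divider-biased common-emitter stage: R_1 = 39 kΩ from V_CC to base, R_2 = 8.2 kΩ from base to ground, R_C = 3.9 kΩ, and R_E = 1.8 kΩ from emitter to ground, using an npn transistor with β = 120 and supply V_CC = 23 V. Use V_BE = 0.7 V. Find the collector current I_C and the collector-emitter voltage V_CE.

I_C ≈ 1.8 mA, V_CE ≈ 13 V

Thevenize the base divider: V_Th = V_CC·R_2/(R_1+R_2) = 23×8.2/47.2 = 4 V, R_Th = R_1‖R_2 = 6.78 kΩ.
Base-emitter loop: V_Th = I_B·R_Th + V_BE + (β+1)I_B·R_E, so I_B = (4 − 0.7) / (6.78 + 121×1.8) = 0.0147 mA.
I_C = β·I_B = 120×0.0147 = 1.76 mA, and I_E = (β+1)I_B = 1.78 mA.
V_CE = V_CC − I_C·R_C − I_E·R_E = 23 − 1.76×3.9 − 1.78×1.8 = 12.9 V.
V_CE = 12.9 V > 0.2 V confirms active-region operation.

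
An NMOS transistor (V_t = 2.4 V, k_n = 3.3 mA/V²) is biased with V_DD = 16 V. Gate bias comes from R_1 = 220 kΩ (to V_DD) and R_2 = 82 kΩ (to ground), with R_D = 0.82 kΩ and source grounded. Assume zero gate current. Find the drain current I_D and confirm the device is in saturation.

I_D ≈ 6.2 mA

V_G = V_DD·R_2/(R_1+R_2) = 16×82/302 = 4.34 V. With the source grounded, V_GS = V_G = 4.34 V.
Assume saturation: I_D = (k_n/2)(V_GS − V_t)² = (3.3/2)×(4.34 − 2.4)² = 1.65×1.94² = 6.24 mA.
V_DS = V_DD − I_D·R_D = 16 − 6.24×0.82 = 10.9 V.
Saturation requires V_DS ≥ V_GS − V_t = 1.94 V; 10.9 ≥ 1.94 ✓.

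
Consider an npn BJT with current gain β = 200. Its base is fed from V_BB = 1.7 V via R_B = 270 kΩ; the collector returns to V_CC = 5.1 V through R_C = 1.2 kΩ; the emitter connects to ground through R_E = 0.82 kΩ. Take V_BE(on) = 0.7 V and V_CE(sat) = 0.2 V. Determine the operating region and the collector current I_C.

Assume active. Base-emitter loop: I_B = (V_BB − V_BE)/(R_B + (β+1)R_E) = (1.7 − 0.7)/(270 + 201×0.82) = 0.0023 mA.
I_C = β·I_B = 200×0.0023 = 0.46 mA.
V_CE = V_CC − I_C·R_C − I_E·R_E = 5.1 − 0.46×1.2 − 0.462×0.82 = 4.17 V > V_CE(sat), so the active-region assumption holds.

active; I_C ≈ 0.46 mA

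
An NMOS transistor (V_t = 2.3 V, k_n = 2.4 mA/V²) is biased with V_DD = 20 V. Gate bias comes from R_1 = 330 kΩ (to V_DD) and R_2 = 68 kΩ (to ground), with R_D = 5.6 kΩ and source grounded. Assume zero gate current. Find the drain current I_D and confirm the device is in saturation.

V_G = V_DD·R_2/(R_1+R_2) = 20×68/398 = 3.42 V. With the source grounded, V_GS = V_G = 3.42 V.
Assume saturation: I_D = (k_n/2)(V_GS − V_t)² = (2.4/2)×(3.42 − 2.3)² = 1.2×1.12² = 1.5 mA.
V_DS = V_DD − I_D·R_D = 20 − 1.5×5.6 = 11.6 V.
Saturation requires V_DS ≥ V_GS − V_t = 1.12 V; 11.6 ≥ 1.12 ✓.

I_D ≈ 1.5 mA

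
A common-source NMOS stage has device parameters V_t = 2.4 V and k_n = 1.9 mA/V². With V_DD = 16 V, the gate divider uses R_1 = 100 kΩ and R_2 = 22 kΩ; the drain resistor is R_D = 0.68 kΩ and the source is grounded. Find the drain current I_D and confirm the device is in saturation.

V_G = V_DD·R_2/(R_1+R_2) = 16×22/122 = 2.89 V. With the source grounded, V_GS = V_G = 2.89 V.
Assume saturation: I_D = (k_n/2)(V_GS − V_t)² = (1.9/2)×(2.89 − 2.4)² = 0.95×0.485² = 0.224 mA.
V_DS = V_DD − I_D·R_D = 16 − 0.224×0.68 = 15.8 V.
Saturation requires V_DS ≥ V_GS − V_t = 0.485 V; 15.8 ≥ 0.485 ✓.

I_D ≈ 0.22 mA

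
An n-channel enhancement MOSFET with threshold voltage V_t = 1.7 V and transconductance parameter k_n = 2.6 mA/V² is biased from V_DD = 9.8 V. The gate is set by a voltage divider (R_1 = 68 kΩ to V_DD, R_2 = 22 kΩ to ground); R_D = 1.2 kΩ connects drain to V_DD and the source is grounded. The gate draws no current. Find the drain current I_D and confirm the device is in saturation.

I_D ≈ 0.63 mA

V_G = V_DD·R_2/(R_1+R_2) = 9.8×22/90 = 2.4 V. With the source grounded, V_GS = V_G = 2.4 V.
Assume saturation: I_D = (k_n/2)(V_GS − V_t)² = (2.6/2)×(2.4 − 1.7)² = 1.3×0.696² = 0.629 mA.
V_DS = V_DD − I_D·R_D = 9.8 − 0.629×1.2 = 9.05 V.
Saturation requires V_DS ≥ V_GS − V_t = 0.696 V; 9.05 ≥ 0.696 ✓.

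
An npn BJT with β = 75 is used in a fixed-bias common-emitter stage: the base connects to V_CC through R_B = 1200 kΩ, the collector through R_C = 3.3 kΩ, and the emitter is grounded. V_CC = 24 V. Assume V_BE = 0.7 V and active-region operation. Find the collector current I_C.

I_C ≈ 1.5 mA

Base loop: V_CC = I_B·R_B + V_BE, so I_B = (24 − 0.7)/1200 kΩ = 0.0194 mA.
In the active region I_C = β·I_B = 75 × 0.0194 = 1.46 mA.
Collector loop: V_CE = V_CC − I_C·R_C = 24 − 1.46×3.3 = 19.2 V.
Since V_CE = 19.2 V > V_CE(sat) ≈ 0.2 V, the transistor is in the active region as assumed.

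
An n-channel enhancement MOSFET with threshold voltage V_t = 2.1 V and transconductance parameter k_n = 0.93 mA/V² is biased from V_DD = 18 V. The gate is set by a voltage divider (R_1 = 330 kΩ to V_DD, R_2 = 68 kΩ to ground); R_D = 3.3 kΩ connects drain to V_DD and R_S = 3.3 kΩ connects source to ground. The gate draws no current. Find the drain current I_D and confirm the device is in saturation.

I_D ≈ 0.13 mA

V_G = V_DD·R_2/(R_1+R_2) = 18×68/398 = 3.08 V.
Assume saturation: I_D = (k_n/2)(V_GS − V_t)² with V_GS = V_G − I_D·R_S = 3.08 − 3.3·I_D.
Substituting gives 5.06·I_D² − 3.99·I_D + 0.442 = 0, with roots I_D = 0.133 or 0.655 mA.
The root I_D = 0.655 mA gives V_GS = 0.913 V ≤ V_t, so take I_D = 0.133 mA.
Then V_GS = 2.64 V and V_DS = V_DD − I_D(R_D+R_S) = 18 − 0.133×6.6 = 17.1 V.
Saturation requires V_DS ≥ V_GS − V_t = 0.535 V; 17.1 ≥ 0.535 ✓.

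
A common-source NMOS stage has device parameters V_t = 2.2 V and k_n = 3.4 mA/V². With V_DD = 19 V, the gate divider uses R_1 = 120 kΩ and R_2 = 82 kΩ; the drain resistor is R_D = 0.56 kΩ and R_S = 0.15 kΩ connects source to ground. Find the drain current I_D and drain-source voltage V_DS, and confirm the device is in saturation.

V_G = V_DD·R_2/(R_1+R_2) = 19×82/202 = 7.71 V.
Assume saturation: I_D = (k_n/2)(V_GS − V_t)² with V_GS = V_G − I_D·R_S = 7.71 − 0.15·I_D.
Substituting gives 0.0382·I_D² − 3.81·I_D + 51.7 = 0, with roots I_D = 16.2 or 83.5 mA.
The root I_D = 83.5 mA gives V_GS = -4.81 V ≤ V_t, so take I_D = 16.2 mA.
Then V_GS = 5.29 V and V_DS = V_DD − I_D(R_D+R_S) = 19 − 16.2×0.71 = 7.51 V.
Saturation requires V_DS ≥ V_GS − V_t = 3.09 V; 7.51 ≥ 3.09 ✓.

I_D ≈ 16 mA, V_DS ≈ 7.5 V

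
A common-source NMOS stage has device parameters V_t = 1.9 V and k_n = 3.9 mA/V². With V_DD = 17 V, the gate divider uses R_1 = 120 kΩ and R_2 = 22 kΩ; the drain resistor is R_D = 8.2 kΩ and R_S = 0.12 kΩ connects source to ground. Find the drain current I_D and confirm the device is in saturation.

I_D ≈ 0.79 mA

V_G = V_DD·R_2/(R_1+R_2) = 17×22/142 = 2.63 V.
Assume saturation: I_D = (k_n/2)(V_GS − V_t)² with V_GS = V_G − I_D·R_S = 2.63 − 0.12·I_D.
Substituting gives 0.0281·I_D² − 1.34·I_D + 1.05 = 0, with roots I_D = 0.795 or 47 mA.
The root I_D = 47 mA gives V_GS = -3.01 V ≤ V_t, so take I_D = 0.795 mA.
Then V_GS = 2.54 V and V_DS = V_DD − I_D(R_D+R_S) = 17 − 0.795×8.32 = 10.4 V.
Saturation requires V_DS ≥ V_GS − V_t = 0.638 V; 10.4 ≥ 0.638 ✓.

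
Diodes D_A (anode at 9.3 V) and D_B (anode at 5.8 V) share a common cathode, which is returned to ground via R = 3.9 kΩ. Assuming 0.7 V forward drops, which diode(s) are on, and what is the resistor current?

Only D_A conducts; I_R ≈ 2.2 mA

Assume both conduct. Then node N would need to be at both 9.3−0.7 = 8.6 V and 5.8−0.7 = 5.1 V, which is impossible.
Assume only D_A conducts: V_N = 9.3 − 0.7 = 8.6 V, so I_R = 8.6/3.9 = 2.21 mA.
Check D_B: its anode-to-cathode voltage is 5.8 − 8.6 = -2.8 V < 0.7 V, so it is off. The assumption is consistent.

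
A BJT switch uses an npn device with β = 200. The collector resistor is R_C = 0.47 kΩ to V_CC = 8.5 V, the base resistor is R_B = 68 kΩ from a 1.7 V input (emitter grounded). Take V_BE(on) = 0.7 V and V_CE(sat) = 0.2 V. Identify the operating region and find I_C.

Assume active. Base-emitter loop: I_B = (V_BB − V_BE)/R_B = (1.7 − 0.7)/68 = 0.0147 mA.
I_C = β·I_B = 200×0.0147 = 2.94 mA.
V_CE = V_CC − I_C·R_C = 8.5 − 2.94×0.47 = 7.12 V > V_CE(sat), so the active-region assumption holds.

active; I_C ≈ 2.9 mA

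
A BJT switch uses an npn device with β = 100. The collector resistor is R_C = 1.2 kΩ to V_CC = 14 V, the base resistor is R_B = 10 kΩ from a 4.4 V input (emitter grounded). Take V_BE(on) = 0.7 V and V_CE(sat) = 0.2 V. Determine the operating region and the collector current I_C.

Assume active: I_B = (4.4 − 0.7)/10 = 0.37 mA, giving I_C = β·I_B = 37 mA.
But then V_CE = 14 − 37×1.2 = -30.4 V < V_CE(sat) = 0.2 V — impossible in the active region.
So the transistor is saturated. With V_CE = 0.2 V, I_C = (V_CC − 0.2)/R_C = 13.8/1.2 = 11.5 mA.
Check: β·I_B = 37 mA > I_C = 11.5 mA, confirming saturation.

saturation; I_C ≈ 12 mA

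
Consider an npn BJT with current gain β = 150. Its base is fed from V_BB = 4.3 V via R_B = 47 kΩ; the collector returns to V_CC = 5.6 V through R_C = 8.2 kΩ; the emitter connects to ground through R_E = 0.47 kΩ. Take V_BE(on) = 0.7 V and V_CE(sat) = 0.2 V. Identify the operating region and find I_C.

saturation; I_C ≈ 0.62 mA

Assume active: I_B = (4.3 − 0.7)/(47 + 151×0.47) = 0.0305 mA, I_C = β·I_B = 4.58 mA.
Then V_CE = 5.6 − 4.58×8.2 − 4.61×0.47 = -34.1 V < 0.2 V — the active assumption fails.
Re-solve with V_CE = 0.2 V. KCL at the emitter: V_E/R_E = (V_BB−0.7−V_E)/R_B + (V_CC−0.2−V_E)/R_C, giving V_E = 0.324 V.
I_C = (V_CC − 0.2 − V_E)/R_C = (5.4 − 0.324)/8.2 = 0.619 mA.
Check: I_B = (3.6 − 0.324)/47 = 0.0697 mA, and β·I_B = 10.5 mA > I_C, confirming saturation.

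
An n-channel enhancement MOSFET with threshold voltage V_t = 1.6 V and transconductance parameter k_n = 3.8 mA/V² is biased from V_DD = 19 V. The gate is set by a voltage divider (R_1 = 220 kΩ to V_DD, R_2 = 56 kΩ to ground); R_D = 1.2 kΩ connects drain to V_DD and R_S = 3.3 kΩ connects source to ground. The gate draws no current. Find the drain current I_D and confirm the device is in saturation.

I_D ≈ 0.52 mA

V_G = V_DD·R_2/(R_1+R_2) = 19×56/276 = 3.86 V.
Assume saturation: I_D = (k_n/2)(V_GS − V_t)² with V_GS = V_G − I_D·R_S = 3.86 − 3.3·I_D.
Substituting gives 20.7·I_D² − 29.3·I_D + 9.66 = 0, with roots I_D = 0.524 or 0.891 mA.
The root I_D = 0.891 mA gives V_GS = 0.915 V ≤ V_t, so take I_D = 0.524 mA.
Then V_GS = 2.13 V and V_DS = V_DD − I_D(R_D+R_S) = 19 − 0.524×4.5 = 16.6 V.
Saturation requires V_DS ≥ V_GS − V_t = 0.525 V; 16.6 ≥ 0.525 ✓.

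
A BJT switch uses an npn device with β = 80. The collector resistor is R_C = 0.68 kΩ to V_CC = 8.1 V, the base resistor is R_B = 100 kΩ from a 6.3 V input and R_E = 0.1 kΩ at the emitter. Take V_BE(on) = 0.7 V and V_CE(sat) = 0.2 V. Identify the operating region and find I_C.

active; I_C ≈ 4.1 mA

Assume active. Base-emitter loop: I_B = (V_BB − V_BE)/(R_B + (β+1)R_E) = (6.3 − 0.7)/(100 + 81×0.1) = 0.0518 mA.
I_C = β·I_B = 80×0.0518 = 4.14 mA.
V_CE = V_CC − I_C·R_C − I_E·R_E = 8.1 − 4.14×0.68 − 4.2×0.1 = 4.86 V > V_CE(sat), so the active-region assumption holds.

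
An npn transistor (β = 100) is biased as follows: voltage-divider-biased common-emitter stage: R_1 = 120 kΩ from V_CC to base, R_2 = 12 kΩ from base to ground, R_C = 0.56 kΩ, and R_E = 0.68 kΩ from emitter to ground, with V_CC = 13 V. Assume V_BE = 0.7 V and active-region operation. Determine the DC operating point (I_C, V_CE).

I_C ≈ 0.61 mA, V_CE ≈ 12 V

Thevenize the base divider: V_Th = V_CC·R_2/(R_1+R_2) = 13×12/132 = 1.18 V, R_Th = R_1‖R_2 = 10.9 kΩ.
Base-emitter loop: V_Th = I_B·R_Th + V_BE + (β+1)I_B·R_E, so I_B = (1.18 − 0.7) / (10.9 + 101×0.68) = 0.00605 mA.
I_C = β·I_B = 100×0.00605 = 0.605 mA, and I_E = (β+1)I_B = 0.611 mA.
V_CE = V_CC − I_C·R_C − I_E·R_E = 13 − 0.605×0.56 − 0.611×0.68 = 12.2 V.
V_CE = 12.2 V > 0.2 V confirms active-region operation.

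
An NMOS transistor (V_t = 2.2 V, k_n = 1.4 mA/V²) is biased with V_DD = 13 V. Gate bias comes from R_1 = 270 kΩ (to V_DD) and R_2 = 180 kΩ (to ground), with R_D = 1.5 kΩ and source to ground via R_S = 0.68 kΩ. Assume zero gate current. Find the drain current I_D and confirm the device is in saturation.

I_D ≈ 2 mA

V_G = V_DD·R_2/(R_1+R_2) = 13×180/450 = 5.2 V.
Assume saturation: I_D = (k_n/2)(V_GS − V_t)² with V_GS = V_G − I_D·R_S = 5.2 − 0.68·I_D.
Substituting gives 0.324·I_D² − 3.86·I_D + 6.3 = 0, with roots I_D = 1.95 or 9.96 mA.
The root I_D = 9.96 mA gives V_GS = -1.57 V ≤ V_t, so take I_D = 1.95 mA.
Then V_GS = 3.87 V and V_DS = V_DD − I_D(R_D+R_S) = 13 − 1.95×2.18 = 8.74 V.
Saturation requires V_DS ≥ V_GS − V_t = 1.67 V; 8.74 ≥ 1.67 ✓.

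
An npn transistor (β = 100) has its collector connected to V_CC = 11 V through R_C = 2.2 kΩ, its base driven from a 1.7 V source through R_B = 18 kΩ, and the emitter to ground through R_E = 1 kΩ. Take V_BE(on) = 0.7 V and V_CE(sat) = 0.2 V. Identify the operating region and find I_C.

active; I_C ≈ 0.84 mA

Assume active. Base-emitter loop: I_B = (V_BB − V_BE)/(R_B + (β+1)R_E) = (1.7 − 0.7)/(18 + 101×1) = 0.0084 mA.
I_C = β·I_B = 100×0.0084 = 0.84 mA.
V_CE = V_CC − I_C·R_C − I_E·R_E = 11 − 0.84×2.2 − 0.849×1 = 8.3 V > V_CE(sat), so the active-region assumption holds.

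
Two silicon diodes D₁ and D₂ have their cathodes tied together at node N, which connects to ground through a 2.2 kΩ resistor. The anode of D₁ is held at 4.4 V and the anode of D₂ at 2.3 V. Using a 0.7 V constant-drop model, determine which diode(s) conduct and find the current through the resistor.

Only D₁ conducts; I_R ≈ 1.7 mA

Assume both conduct. Then node N would need to be at both 4.4−0.7 = 3.7 V and 2.3−0.7 = 1.6 V, which is impossible.
Assume only D₁ conducts: V_N = 4.4 − 0.7 = 3.7 V, so I_R = 3.7/2.2 = 1.68 mA.
Check D₂: its anode-to-cathode voltage is 2.3 − 3.7 = -1.4 V < 0.7 V, so it is off. The assumption is consistent.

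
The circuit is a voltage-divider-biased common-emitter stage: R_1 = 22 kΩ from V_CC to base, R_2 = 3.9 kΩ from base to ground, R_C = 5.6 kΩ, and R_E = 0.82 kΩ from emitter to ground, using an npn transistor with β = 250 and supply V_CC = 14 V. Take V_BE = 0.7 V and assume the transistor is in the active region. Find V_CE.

V_CE ≈ 3.2 V

Thevenize the base divider: V_Th = V_CC·R_2/(R_1+R_2) = 14×3.9/25.9 = 2.11 V, R_Th = R_1‖R_2 = 3.31 kΩ.
Base-emitter loop: V_Th = I_B·R_Th + V_BE + (β+1)I_B·R_E, so I_B = (2.11 − 0.7) / (3.31 + 251×0.82) = 0.00673 mA.
I_C = β·I_B = 250×0.00673 = 1.68 mA, and I_E = (β+1)I_B = 1.69 mA.
V_CE = V_CC − I_C·R_C − I_E·R_E = 14 − 1.68×5.6 − 1.69×0.82 = 3.19 V.
V_CE = 3.19 V > 0.2 V confirms active-region operation.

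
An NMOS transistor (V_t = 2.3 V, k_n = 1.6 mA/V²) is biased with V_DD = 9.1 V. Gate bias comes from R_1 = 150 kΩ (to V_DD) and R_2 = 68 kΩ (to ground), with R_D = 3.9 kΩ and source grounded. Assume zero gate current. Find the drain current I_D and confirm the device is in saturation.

V_G = V_DD·R_2/(R_1+R_2) = 9.1×68/218 = 2.84 V. With the source grounded, V_GS = V_G = 2.84 V.
Assume saturation: I_D = (k_n/2)(V_GS − V_t)² = (1.6/2)×(2.84 − 2.3)² = 0.8×0.539² = 0.232 mA.
V_DS = V_DD − I_D·R_D = 9.1 − 0.232×3.9 = 8.2 V.
Saturation requires V_DS ≥ V_GS − V_t = 0.539 V; 8.2 ≥ 0.539 ✓.

I_D ≈ 0.23 mA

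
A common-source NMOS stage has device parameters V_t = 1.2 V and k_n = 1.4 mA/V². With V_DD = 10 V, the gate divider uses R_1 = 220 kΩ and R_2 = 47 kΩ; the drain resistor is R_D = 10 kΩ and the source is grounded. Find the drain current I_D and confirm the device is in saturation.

I_D ≈ 0.22 mA

V_G = V_DD·R_2/(R_1+R_2) = 10×47/267 = 1.76 V. With the source grounded, V_GS = V_G = 1.76 V.
Assume saturation: I_D = (k_n/2)(V_GS − V_t)² = (1.4/2)×(1.76 − 1.2)² = 0.7×0.56² = 0.22 mA.
V_DS = V_DD − I_D·R_D = 10 − 0.22×10 = 7.8 V.
Saturation requires V_DS ≥ V_GS − V_t = 0.56 V; 7.8 ≥ 0.56 ✓.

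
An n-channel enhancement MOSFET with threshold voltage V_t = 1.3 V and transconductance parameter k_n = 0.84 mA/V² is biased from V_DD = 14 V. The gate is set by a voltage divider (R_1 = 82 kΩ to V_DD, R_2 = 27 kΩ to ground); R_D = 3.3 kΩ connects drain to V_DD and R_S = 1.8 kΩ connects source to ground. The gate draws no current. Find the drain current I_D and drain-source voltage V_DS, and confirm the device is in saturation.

V_G = V_DD·R_2/(R_1+R_2) = 14×27/109 = 3.47 V.
Assume saturation: I_D = (k_n/2)(V_GS − V_t)² with V_GS = V_G − I_D·R_S = 3.47 − 1.8·I_D.
Substituting gives 1.36·I_D² − 4.28·I_D + 1.97 = 0, with roots I_D = 0.562 or 2.58 mA.
The root I_D = 2.58 mA gives V_GS = -1.18 V ≤ V_t, so take I_D = 0.562 mA.
Then V_GS = 2.46 V and V_DS = V_DD − I_D(R_D+R_S) = 14 − 0.562×5.1 = 11.1 V.
Saturation requires V_DS ≥ V_GS − V_t = 1.16 V; 11.1 ≥ 1.16 ✓.

I_D ≈ 0.56 mA, V_DS ≈ 11 V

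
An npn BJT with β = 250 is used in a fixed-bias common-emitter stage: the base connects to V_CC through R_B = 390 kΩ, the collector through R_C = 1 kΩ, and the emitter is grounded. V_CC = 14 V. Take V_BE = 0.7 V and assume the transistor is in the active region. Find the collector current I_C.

Base loop: V_CC = I_B·R_B + V_BE, so I_B = (14 − 0.7)/390 kΩ = 0.0341 mA.
In the active region I_C = β·I_B = 250 × 0.0341 = 8.53 mA.
Collector loop: V_CE = V_CC − I_C·R_C = 14 − 8.53×1 = 5.47 V.
Since V_CE = 5.47 V > V_CE(sat) ≈ 0.2 V, the transistor is in the active region as assumed.

I_C ≈ 8.5 mA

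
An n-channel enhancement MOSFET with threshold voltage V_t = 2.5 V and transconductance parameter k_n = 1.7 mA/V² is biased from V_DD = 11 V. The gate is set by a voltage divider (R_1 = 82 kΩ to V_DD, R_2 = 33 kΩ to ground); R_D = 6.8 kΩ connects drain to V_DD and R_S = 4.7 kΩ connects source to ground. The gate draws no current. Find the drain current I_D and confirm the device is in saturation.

V_G = V_DD·R_2/(R_1+R_2) = 11×33/115 = 3.16 V.
Assume saturation: I_D = (k_n/2)(V_GS − V_t)² with V_GS = V_G − I_D·R_S = 3.16 − 4.7·I_D.
Substituting gives 18.8·I_D² − 6.25·I_D + 0.366 = 0, with roots I_D = 0.076 or 0.257 mA.
The root I_D = 0.257 mA gives V_GS = 1.95 V ≤ V_t, so take I_D = 0.076 mA.
Then V_GS = 2.8 V and V_DS = V_DD − I_D(R_D+R_S) = 11 − 0.076×11.5 = 10.1 V.
Saturation requires V_DS ≥ V_GS − V_t = 0.299 V; 10.1 ≥ 0.299 ✓.

I_D ≈ 0.076 mA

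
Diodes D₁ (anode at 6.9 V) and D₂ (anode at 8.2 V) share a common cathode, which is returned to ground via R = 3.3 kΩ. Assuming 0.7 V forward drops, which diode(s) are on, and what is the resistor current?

Assume both conduct. Then node N would need to be at both 6.9−0.7 = 6.2 V and 8.2−0.7 = 7.5 V, which is impossible.
Assume only D₂ conducts: V_N = 8.2 − 0.7 = 7.5 V, so I_R = 7.5/3.3 = 2.27 mA.
Check D₁: its anode-to-cathode voltage is 6.9 − 7.5 = -0.6 V < 0.7 V, so it is off. The assumption is consistent.

Only D₂ conducts; I_R ≈ 2.3 mA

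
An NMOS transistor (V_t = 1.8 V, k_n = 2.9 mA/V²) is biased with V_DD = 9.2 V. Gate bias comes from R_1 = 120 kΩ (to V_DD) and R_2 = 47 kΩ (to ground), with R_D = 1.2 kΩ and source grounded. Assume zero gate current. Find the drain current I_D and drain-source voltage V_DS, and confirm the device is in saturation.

V_G = V_DD·R_2/(R_1+R_2) = 9.2×47/167 = 2.59 V. With the source grounded, V_GS = V_G = 2.59 V.
Assume saturation: I_D = (k_n/2)(V_GS − V_t)² = (2.9/2)×(2.59 − 1.8)² = 1.45×0.789² = 0.903 mA.
V_DS = V_DD − I_D·R_D = 9.2 − 0.903×1.2 = 8.12 V.
Saturation requires V_DS ≥ V_GS − V_t = 0.789 V; 8.12 ≥ 0.789 ✓.

I_D ≈ 0.9 mA, V_DS ≈ 8.1 V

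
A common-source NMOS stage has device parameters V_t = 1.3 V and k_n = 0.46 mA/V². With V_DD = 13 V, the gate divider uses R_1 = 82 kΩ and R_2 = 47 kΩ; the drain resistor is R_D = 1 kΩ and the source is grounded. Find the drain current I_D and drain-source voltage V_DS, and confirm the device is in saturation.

I_D ≈ 2.7 mA, V_DS ≈ 10 V

V_G = V_DD·R_2/(R_1+R_2) = 13×47/129 = 4.74 V. With the source grounded, V_GS = V_G = 4.74 V.
Assume saturation: I_D = (k_n/2)(V_GS − V_t)² = (0.46/2)×(4.74 − 1.3)² = 0.23×3.44² = 2.72 mA.
V_DS = V_DD − I_D·R_D = 13 − 2.72×1 = 10.3 V.
Saturation requires V_DS ≥ V_GS − V_t = 3.44 V; 10.3 ≥ 3.44 ✓.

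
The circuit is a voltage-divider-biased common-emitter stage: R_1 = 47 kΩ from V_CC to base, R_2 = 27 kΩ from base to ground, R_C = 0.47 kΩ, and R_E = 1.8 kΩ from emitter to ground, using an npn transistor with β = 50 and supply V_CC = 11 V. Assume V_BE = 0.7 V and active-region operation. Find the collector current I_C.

I_C ≈ 1.5 mA

Thevenize the base divider: V_Th = V_CC·R_2/(R_1+R_2) = 11×27/74 = 4.01 V, R_Th = R_1‖R_2 = 17.1 kΩ.
Base-emitter loop: V_Th = I_B·R_Th + V_BE + (β+1)I_B·R_E, so I_B = (4.01 − 0.7) / (17.1 + 51×1.8) = 0.0304 mA.
I_C = β·I_B = 50×0.0304 = 1.52 mA, and I_E = (β+1)I_B = 1.55 mA.
V_CE = V_CC − I_C·R_C − I_E·R_E = 11 − 1.52×0.47 − 1.55×1.8 = 7.49 V.
V_CE = 7.49 V > 0.2 V confirms active-region operation.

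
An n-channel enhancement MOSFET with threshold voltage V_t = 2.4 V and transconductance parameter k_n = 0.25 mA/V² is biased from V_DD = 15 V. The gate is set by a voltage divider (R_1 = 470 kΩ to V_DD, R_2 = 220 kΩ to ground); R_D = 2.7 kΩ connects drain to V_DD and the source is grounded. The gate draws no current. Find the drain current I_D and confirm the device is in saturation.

V_G = V_DD·R_2/(R_1+R_2) = 15×220/690 = 4.78 V. With the source grounded, V_GS = V_G = 4.78 V.
Assume saturation: I_D = (k_n/2)(V_GS − V_t)² = (0.25/2)×(4.78 − 2.4)² = 0.125×2.38² = 0.71 mA.
V_DS = V_DD − I_D·R_D = 15 − 0.71×2.7 = 13.1 V.
Saturation requires V_DS ≥ V_GS − V_t = 2.38 V; 13.1 ≥ 2.38 ✓.

I_D ≈ 0.71 mA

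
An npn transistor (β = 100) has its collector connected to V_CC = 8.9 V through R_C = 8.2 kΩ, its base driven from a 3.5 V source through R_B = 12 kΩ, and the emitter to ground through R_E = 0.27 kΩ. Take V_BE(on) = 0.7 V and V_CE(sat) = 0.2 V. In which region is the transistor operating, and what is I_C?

Assume active: I_B = (3.5 − 0.7)/(12 + 101×0.27) = 0.0713 mA, I_C = β·I_B = 7.13 mA.
Then V_CE = 8.9 − 7.13×8.2 − 7.2×0.27 = -51.5 V < 0.2 V — the active assumption fails.
Re-solve with V_CE = 0.2 V. KCL at the emitter: V_E/R_E = (V_BB−0.7−V_E)/R_B + (V_CC−0.2−V_E)/R_C, giving V_E = 0.331 V.
I_C = (V_CC − 0.2 − V_E)/R_C = (8.7 − 0.331)/8.2 = 1.02 mA.
Check: I_B = (2.8 − 0.331)/12 = 0.206 mA, and β·I_B = 20.6 mA > I_C, confirming saturation.

saturation; I_C ≈ 1 mA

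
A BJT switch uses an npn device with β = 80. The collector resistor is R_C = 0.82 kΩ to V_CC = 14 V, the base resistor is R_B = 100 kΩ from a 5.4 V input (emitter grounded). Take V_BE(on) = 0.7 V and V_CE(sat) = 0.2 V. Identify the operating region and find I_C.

active; I_C ≈ 3.8 mA

Assume active. Base-emitter loop: I_B = (V_BB − V_BE)/R_B = (5.4 − 0.7)/100 = 0.047 mA.
I_C = β·I_B = 80×0.047 = 3.76 mA.
V_CE = V_CC − I_C·R_C = 14 − 3.76×0.82 = 10.9 V > V_CE(sat), so the active-region assumption holds.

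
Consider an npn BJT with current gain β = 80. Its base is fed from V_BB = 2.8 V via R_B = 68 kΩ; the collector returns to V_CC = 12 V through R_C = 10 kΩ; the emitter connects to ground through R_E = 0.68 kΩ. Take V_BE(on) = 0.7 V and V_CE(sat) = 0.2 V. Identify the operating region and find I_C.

saturation; I_C ≈ 1.1 mA

Assume active: I_B = (2.8 − 0.7)/(68 + 81×0.68) = 0.0171 mA, I_C = β·I_B = 1.36 mA.
Then V_CE = 12 − 1.36×10 − 1.38×0.68 = -2.59 V < 0.2 V — the active assumption fails.
Re-solve with V_CE = 0.2 V. KCL at the emitter: V_E/R_E = (V_BB−0.7−V_E)/R_B + (V_CC−0.2−V_E)/R_C, giving V_E = 0.764 V.
I_C = (V_CC − 0.2 − V_E)/R_C = (11.8 − 0.764)/10 = 1.1 mA.
Check: I_B = (2.1 − 0.764)/68 = 0.0196 mA, and β·I_B = 1.57 mA > I_C, confirming saturation.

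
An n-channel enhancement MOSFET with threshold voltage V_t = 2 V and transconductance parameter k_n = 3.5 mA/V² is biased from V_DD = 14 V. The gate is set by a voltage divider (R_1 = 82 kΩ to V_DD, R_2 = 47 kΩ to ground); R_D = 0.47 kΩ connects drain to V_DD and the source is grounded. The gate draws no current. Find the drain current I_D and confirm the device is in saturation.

I_D ≈ 17 mA

V_G = V_DD·R_2/(R_1+R_2) = 14×47/129 = 5.1 V. With the source grounded, V_GS = V_G = 5.1 V.
Assume saturation: I_D = (k_n/2)(V_GS − V_t)² = (3.5/2)×(5.1 − 2)² = 1.75×3.1² = 16.8 mA.
V_DS = V_DD − I_D·R_D = 14 − 16.8×0.47 = 6.09 V.
Saturation requires V_DS ≥ V_GS − V_t = 3.1 V; 6.09 ≥ 3.1 ✓.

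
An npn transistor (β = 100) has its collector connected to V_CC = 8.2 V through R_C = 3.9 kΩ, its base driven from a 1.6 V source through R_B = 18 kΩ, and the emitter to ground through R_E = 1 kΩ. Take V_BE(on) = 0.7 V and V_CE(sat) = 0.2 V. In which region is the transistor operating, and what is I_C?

Assume active. Base-emitter loop: I_B = (V_BB − V_BE)/(R_B + (β+1)R_E) = (1.6 − 0.7)/(18 + 101×1) = 0.00756 mA.
I_C = β·I_B = 100×0.00756 = 0.756 mA.
V_CE = V_CC − I_C·R_C − I_E·R_E = 8.2 − 0.756×3.9 − 0.764×1 = 4.49 V > V_CE(sat), so the active-region assumption holds.

active; I_C ≈ 0.76 mA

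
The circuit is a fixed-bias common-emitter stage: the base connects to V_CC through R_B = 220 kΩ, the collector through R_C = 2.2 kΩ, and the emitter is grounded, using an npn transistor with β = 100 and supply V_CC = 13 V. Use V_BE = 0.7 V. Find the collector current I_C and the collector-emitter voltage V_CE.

Base loop: V_CC = I_B·R_B + V_BE, so I_B = (13 − 0.7)/220 kΩ = 0.0559 mA.
In the active region I_C = β·I_B = 100 × 0.0559 = 5.59 mA.
Collector loop: V_CE = V_CC − I_C·R_C = 13 − 5.59×2.2 = 0.7 V.
Since V_CE = 0.7 V > V_CE(sat) ≈ 0.2 V, the transistor is in the active region as assumed.

I_C ≈ 5.6 mA, V_CE ≈ 0.7 V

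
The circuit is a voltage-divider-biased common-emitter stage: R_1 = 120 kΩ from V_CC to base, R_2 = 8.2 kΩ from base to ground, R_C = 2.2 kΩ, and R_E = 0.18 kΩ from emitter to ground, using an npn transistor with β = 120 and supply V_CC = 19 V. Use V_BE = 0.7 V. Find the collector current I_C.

I_C ≈ 2.1 mA

Thevenize the base divider: V_Th = V_CC·R_2/(R_1+R_2) = 19×8.2/128 = 1.22 V, R_Th = R_1‖R_2 = 7.68 kΩ.
Base-emitter loop: V_Th = I_B·R_Th + V_BE + (β+1)I_B·R_E, so I_B = (1.22 − 0.7) / (7.68 + 121×0.18) = 0.0175 mA.
I_C = β·I_B = 120×0.0175 = 2.1 mA, and I_E = (β+1)I_B = 2.12 mA.
V_CE = V_CC − I_C·R_C − I_E·R_E = 19 − 2.1×2.2 − 2.12×0.18 = 14 V.
V_CE = 14 V > 0.2 V confirms active-region operation.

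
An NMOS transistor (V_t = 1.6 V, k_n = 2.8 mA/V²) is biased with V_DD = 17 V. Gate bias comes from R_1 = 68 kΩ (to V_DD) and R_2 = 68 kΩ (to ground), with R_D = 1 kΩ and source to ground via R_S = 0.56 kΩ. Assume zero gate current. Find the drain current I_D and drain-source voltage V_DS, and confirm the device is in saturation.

I_D ≈ 8 mA, V_DS ≈ 4.5 V

V_G = V_DD·R_2/(R_1+R_2) = 17×68/136 = 8.5 V.
Assume saturation: I_D = (k_n/2)(V_GS − V_t)² with V_GS = V_G − I_D·R_S = 8.5 − 0.56·I_D.
Substituting gives 0.439·I_D² − 11.8·I_D + 66.7 = 0, with roots I_D = 8.04 or 18.9 mA.
The root I_D = 18.9 mA gives V_GS = -2.07 V ≤ V_t, so take I_D = 8.04 mA.
Then V_GS = 4 V and V_DS = V_DD − I_D(R_D+R_S) = 17 − 8.04×1.56 = 4.46 V.
Saturation requires V_DS ≥ V_GS − V_t = 2.4 V; 4.46 ≥ 2.4 ✓.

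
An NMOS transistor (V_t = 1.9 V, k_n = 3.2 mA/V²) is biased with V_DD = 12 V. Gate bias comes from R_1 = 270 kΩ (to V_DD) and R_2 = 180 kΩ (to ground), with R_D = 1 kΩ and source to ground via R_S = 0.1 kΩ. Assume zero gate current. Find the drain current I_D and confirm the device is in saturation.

V_G = V_DD·R_2/(R_1+R_2) = 12×180/450 = 4.8 V.
Assume saturation: I_D = (k_n/2)(V_GS − V_t)² with V_GS = V_G − I_D·R_S = 4.8 − 0.1·I_D.
Substituting gives 0.016·I_D² − 1.93·I_D + 13.5 = 0, with roots I_D = 7.44 or 113 mA.
The root I_D = 113 mA gives V_GS = -6.51 V ≤ V_t, so take I_D = 7.44 mA.
Then V_GS = 4.06 V and V_DS = V_DD − I_D(R_D+R_S) = 12 − 7.44×1.1 = 3.82 V.
Saturation requires V_DS ≥ V_GS − V_t = 2.16 V; 3.82 ≥ 2.16 ✓.

I_D ≈ 7.4 mA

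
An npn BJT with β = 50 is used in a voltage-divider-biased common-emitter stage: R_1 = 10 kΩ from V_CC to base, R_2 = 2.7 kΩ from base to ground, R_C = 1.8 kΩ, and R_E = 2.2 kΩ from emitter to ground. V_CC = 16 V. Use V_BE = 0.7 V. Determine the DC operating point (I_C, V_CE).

I_C ≈ 1.2 mA, V_CE ≈ 11 V

Thevenize the base divider: V_Th = V_CC·R_2/(R_1+R_2) = 16×2.7/12.7 = 3.4 V, R_Th = R_1‖R_2 = 2.13 kΩ.
Base-emitter loop: V_Th = I_B·R_Th + V_BE + (β+1)I_B·R_E, so I_B = (3.4 − 0.7) / (2.13 + 51×2.2) = 0.0236 mA.
I_C = β·I_B = 50×0.0236 = 1.18 mA, and I_E = (β+1)I_B = 1.21 mA.
V_CE = V_CC − I_C·R_C − I_E·R_E = 16 − 1.18×1.8 − 1.21×2.2 = 11.2 V.
V_CE = 11.2 V > 0.2 V confirms active-region operation.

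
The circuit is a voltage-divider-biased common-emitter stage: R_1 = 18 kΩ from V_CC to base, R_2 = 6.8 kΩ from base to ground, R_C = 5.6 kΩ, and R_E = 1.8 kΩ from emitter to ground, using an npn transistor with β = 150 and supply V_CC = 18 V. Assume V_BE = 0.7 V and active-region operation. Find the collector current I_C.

Thevenize the base divider: V_Th = V_CC·R_2/(R_1+R_2) = 18×6.8/24.8 = 4.94 V, R_Th = R_1‖R_2 = 4.94 kΩ.
Base-emitter loop: V_Th = I_B·R_Th + V_BE + (β+1)I_B·R_E, so I_B = (4.94 − 0.7) / (4.94 + 151×1.8) = 0.0153 mA.
I_C = β·I_B = 150×0.0153 = 2.3 mA, and I_E = (β+1)I_B = 2.31 mA.
V_CE = V_CC − I_C·R_C − I_E·R_E = 18 − 2.3×5.6 − 2.31×1.8 = 0.984 V.
V_CE = 0.984 V > 0.2 V confirms active-region operation.

I_C ≈ 2.3 mA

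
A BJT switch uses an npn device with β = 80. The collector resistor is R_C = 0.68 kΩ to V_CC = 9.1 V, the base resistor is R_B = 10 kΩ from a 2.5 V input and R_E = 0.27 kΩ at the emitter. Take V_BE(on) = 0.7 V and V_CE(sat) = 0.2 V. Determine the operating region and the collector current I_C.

active; I_C ≈ 4.5 mA

Assume active. Base-emitter loop: I_B = (V_BB − V_BE)/(R_B + (β+1)R_E) = (2.5 − 0.7)/(10 + 81×0.27) = 0.0565 mA.
I_C = β·I_B = 80×0.0565 = 4.52 mA.
V_CE = V_CC − I_C·R_C − I_E·R_E = 9.1 − 4.52×0.68 − 4.57×0.27 = 4.79 V > V_CE(sat), so the active-region assumption holds.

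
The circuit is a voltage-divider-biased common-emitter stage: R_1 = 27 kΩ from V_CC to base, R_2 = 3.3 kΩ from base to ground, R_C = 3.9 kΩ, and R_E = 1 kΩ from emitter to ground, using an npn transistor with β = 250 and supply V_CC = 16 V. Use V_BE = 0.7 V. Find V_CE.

V_CE ≈ 11 V

Thevenize the base divider: V_Th = V_CC·R_2/(R_1+R_2) = 16×3.3/30.3 = 1.74 V, R_Th = R_1‖R_2 = 2.94 kΩ.
Base-emitter loop: V_Th = I_B·R_Th + V_BE + (β+1)I_B·R_E, so I_B = (1.74 − 0.7) / (2.94 + 251×1) = 0.00411 mA.
I_C = β·I_B = 250×0.00411 = 1.03 mA, and I_E = (β+1)I_B = 1.03 mA.
V_CE = V_CC − I_C·R_C − I_E·R_E = 16 − 1.03×3.9 − 1.03×1 = 11 V.
V_CE = 11 V > 0.2 V confirms active-region operation.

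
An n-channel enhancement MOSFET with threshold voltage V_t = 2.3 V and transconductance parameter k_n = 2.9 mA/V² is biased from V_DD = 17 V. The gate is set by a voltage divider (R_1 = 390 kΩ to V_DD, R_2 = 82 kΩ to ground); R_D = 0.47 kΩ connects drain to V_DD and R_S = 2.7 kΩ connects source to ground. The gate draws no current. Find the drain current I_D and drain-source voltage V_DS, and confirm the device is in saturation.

V_G = V_DD·R_2/(R_1+R_2) = 17×82/472 = 2.95 V.
Assume saturation: I_D = (k_n/2)(V_GS − V_t)² with V_GS = V_G − I_D·R_S = 2.95 − 2.7·I_D.
Substituting gives 10.6·I_D² − 6.12·I_D + 0.619 = 0, with roots I_D = 0.131 or 0.448 mA.
The root I_D = 0.448 mA gives V_GS = 1.74 V ≤ V_t, so take I_D = 0.131 mA.
Then V_GS = 2.6 V and V_DS = V_DD − I_D(R_D+R_S) = 17 − 0.131×3.17 = 16.6 V.
Saturation requires V_DS ≥ V_GS − V_t = 0.3 V; 16.6 ≥ 0.3 ✓.

I_D ≈ 0.13 mA, V_DS ≈ 17 V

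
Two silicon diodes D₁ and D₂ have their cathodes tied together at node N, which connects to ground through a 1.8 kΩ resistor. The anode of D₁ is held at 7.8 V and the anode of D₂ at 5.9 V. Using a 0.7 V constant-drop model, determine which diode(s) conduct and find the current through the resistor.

Assume both conduct. Then node N would need to be at both 7.8−0.7 = 7.1 V and 5.9−0.7 = 5.2 V, which is impossible.
Assume only D₁ conducts: V_N = 7.8 − 0.7 = 7.1 V, so I_R = 7.1/1.8 = 3.94 mA.
Check D₂: its anode-to-cathode voltage is 5.9 − 7.1 = -1.2 V < 0.7 V, so it is off. The assumption is consistent.

Only D₁ conducts; I_R ≈ 3.9 mA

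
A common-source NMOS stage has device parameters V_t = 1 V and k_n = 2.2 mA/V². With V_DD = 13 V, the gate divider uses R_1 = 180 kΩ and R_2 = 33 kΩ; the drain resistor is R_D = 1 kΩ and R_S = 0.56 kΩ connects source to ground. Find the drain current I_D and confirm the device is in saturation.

I_D ≈ 0.55 mA

V_G = V_DD·R_2/(R_1+R_2) = 13×33/213 = 2.01 V.
Assume saturation: I_D = (k_n/2)(V_GS − V_t)² with V_GS = V_G − I_D·R_S = 2.01 − 0.56·I_D.
Substituting gives 0.345·I_D² − 2.25·I_D + 1.13 = 0, with roots I_D = 0.549 or 5.97 mA.
The root I_D = 5.97 mA gives V_GS = -1.33 V ≤ V_t, so take I_D = 0.549 mA.
Then V_GS = 1.71 V and V_DS = V_DD − I_D(R_D+R_S) = 13 − 0.549×1.56 = 12.1 V.
Saturation requires V_DS ≥ V_GS − V_t = 0.707 V; 12.1 ≥ 0.707 ✓.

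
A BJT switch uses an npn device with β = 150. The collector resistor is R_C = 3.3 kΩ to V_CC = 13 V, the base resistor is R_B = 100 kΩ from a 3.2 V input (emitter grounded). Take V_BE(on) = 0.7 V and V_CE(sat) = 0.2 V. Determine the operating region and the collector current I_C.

Assume active. Base-emitter loop: I_B = (V_BB − V_BE)/R_B = (3.2 − 0.7)/100 = 0.025 mA.
I_C = β·I_B = 150×0.025 = 3.75 mA.
V_CE = V_CC − I_C·R_C = 13 − 3.75×3.3 = 0.625 V > V_CE(sat), so the active-region assumption holds.

active; I_C ≈ 3.8 mA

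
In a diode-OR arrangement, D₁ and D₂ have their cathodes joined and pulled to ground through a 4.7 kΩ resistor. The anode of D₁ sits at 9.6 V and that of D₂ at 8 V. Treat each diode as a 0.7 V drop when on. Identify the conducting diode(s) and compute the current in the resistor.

Only D₁ conducts; I_R ≈ 1.9 mA

Assume both conduct. Then node N would need to be at both 9.6−0.7 = 8.9 V and 8−0.7 = 7.3 V, which is impossible.
Assume only D₁ conducts: V_N = 9.6 − 0.7 = 8.9 V, so I_R = 8.9/4.7 = 1.89 mA.
Check D₂: its anode-to-cathode voltage is 8 − 8.9 = -0.9 V < 0.7 V, so it is off. The assumption is consistent.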